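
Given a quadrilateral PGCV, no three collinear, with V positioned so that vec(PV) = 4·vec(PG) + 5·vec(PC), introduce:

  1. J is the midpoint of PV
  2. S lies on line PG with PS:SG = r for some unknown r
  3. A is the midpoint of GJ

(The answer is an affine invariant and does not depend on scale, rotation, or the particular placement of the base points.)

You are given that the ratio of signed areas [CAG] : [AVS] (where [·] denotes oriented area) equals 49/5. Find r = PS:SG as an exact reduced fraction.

Assign P = (0, 0), G = (1, 0), C = (0, 1), V = (4, 5) — the answer is frame-independent, so this choice is without loss of generality.
1. J is the midpoint of PV ⇒ J = (2, 5/2)
2. With PS:SG = r, write λ = r/(r+1) so S = P + λ·(G−P); S is affine-linear in λ
3. A is the midpoint of GJ ⇒ A = (3/2, 5/4)
Every point depending on S is an affine combination of S and λ-independent points, so each such coordinate is linear in λ; the λ² term in each signed area is a multiple of (G−P)×(G−P) = 0, so 2·[CAG] and 2·[AVS] are each linear in λ. Evaluating at λ=0 and λ=1:
  2·[CAG] = -7/4,   2·[AVS] = -15/4·λ + 5/2
So [CAG]:[AVS] = (-7/4) / (-15/4·λ + 5/2). Setting this equal to 49/5:
  -7/4 = 49/5·(-15/4·λ + 5/2)  ⇒  λ = 5/7
Then r = λ/(1−λ) = (5/7)/(2/7) = 5/2. Check: with r = 5/2, S = (5/7, 0) and [CAG]:[AVS] = 49/5 as required.

r = 5/2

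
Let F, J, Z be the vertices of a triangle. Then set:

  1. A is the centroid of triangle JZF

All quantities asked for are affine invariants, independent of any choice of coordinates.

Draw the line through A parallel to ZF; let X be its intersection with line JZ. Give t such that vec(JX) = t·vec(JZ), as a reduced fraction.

Choose coordinates F = (0, 0), J = (1, 0), Z = (0, 1).
1. A is the centroid of triangle JZF ⇒ A = (1/3, 1/3)
through A parallel to ZF: direction (0, -1); meets JZ at X = (1/3, 2/3)
X = J + t·(Z−J) with t = 2/3

t = 2/3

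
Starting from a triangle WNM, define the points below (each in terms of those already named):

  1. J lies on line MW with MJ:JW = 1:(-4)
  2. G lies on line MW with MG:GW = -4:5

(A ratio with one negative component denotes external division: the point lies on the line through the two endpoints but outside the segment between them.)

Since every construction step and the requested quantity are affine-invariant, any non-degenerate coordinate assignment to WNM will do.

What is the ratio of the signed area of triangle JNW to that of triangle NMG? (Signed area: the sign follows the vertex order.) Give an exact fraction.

Set W = (0, 0), N = (1, 0), M = (0, 1); any affine frame gives the same invariant.
1. J lies on line MW with MJ:JW = 1:(-4) ⇒ J = (0, 4/3)
2. G lies on line MW with MG:GW = -4:5 ⇒ G = (0, 5)
2·[JNW] = -4/3, 2·[NMG] = -4
[JNW]:[NMG] = -4/3:-4 = 1/3

[JNW]:[NMG] = 1/3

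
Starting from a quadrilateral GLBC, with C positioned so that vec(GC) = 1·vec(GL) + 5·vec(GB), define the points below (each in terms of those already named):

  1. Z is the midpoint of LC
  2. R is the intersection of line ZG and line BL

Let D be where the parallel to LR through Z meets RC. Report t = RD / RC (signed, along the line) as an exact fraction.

Choose coordinates G = (0, 0), L = (1, 0), B = (0, 1), C = (1, 5).
1. Z is the midpoint of LC ⇒ Z = (1, 5/2)
2. R is the intersection of line ZG and line BL ⇒ R = (2/7, 5/7)
through Z parallel to LR: direction (-5/7, 5/7); meets RC at D = (9/14, 20/7)
D = R + t·(C−R) with t = 1/2

t = 1/2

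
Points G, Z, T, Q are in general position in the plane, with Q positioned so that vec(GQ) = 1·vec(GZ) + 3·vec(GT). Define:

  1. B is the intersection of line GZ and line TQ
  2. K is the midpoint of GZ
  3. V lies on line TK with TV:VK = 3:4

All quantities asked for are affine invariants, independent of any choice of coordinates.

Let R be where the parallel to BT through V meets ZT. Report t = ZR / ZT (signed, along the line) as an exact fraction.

Set G = (0, 0), Z = (1, 0), T = (0, 1), Q = (1, 3); any affine frame gives the same invariant.
1. B is the intersection of line GZ and line TQ ⇒ B = (-1/2, 0)
2. K is the midpoint of GZ ⇒ K = (1/2, 0)
3. V lies on line TK with TV:VK = 3:4 ⇒ V = (3/14, 4/7)
through V parallel to BT: direction (1/2, 1); meets ZT at R = (2/7, 5/7)
R = Z + t·(T−Z) with t = 5/7

t = 5/7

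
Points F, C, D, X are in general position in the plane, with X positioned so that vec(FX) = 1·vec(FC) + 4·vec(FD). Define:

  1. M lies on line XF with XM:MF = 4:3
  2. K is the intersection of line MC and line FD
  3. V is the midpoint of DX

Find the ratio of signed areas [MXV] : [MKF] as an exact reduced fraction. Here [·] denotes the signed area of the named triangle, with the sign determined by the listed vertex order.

Assign F = (0, 0), C = (1, 0), D = (0, 1), X = (1, 4) — the answer is frame-independent, so this choice is without loss of generality.
1. M lies on line XF with XM:MF = 4:3 ⇒ M = (3/7, 12/7)
2. K is the intersection of line MC and line FD ⇒ K = (0, 3)
3. V is the midpoint of DX ⇒ V = (1/2, 5/2)
2·[MXV] = 2/7, 2·[MKF] = 9/7
[MXV]:[MKF] = 2/7:9/7 = 2/9

[MXV]:[MKF] = 2/9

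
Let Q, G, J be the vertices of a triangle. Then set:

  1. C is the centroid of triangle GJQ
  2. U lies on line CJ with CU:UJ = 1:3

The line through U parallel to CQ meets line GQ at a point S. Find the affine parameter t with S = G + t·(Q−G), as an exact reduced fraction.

Assign Q = (0, 0), G = (1, 0), J = (0, 1) — the answer is frame-independent, so this choice is without loss of generality.
1. C is the centroid of triangle GJQ ⇒ C = (1/3, 1/3)
2. U lies on line CJ with CU:UJ = 1:3 ⇒ U = (1/4, 1/2)
through U parallel to CQ: direction (-1/3, -1/3); meets GQ at S = (-1/4, 0)
S = G + t·(Q−G) with t = 5/4

t = 5/4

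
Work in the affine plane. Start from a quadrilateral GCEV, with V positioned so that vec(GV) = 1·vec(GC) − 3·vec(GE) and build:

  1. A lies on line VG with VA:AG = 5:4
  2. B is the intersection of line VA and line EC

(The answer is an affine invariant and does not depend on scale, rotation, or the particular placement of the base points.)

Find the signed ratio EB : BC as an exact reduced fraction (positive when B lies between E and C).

Set G = (0, 0), C = (1, 0), E = (0, 1), V = (1, -3); any affine frame gives the same invariant.
1. A lies on line VG with VA:AG = 5:4 ⇒ A = (4/9, -4/3)
2. B is the intersection of line VA and line EC ⇒ B = (-1/2, 3/2)
B = E + t·(C−E) with t = -1/2, so EB:BC = t:(1−t) = -1/2:3/2

EB:BC = -1/3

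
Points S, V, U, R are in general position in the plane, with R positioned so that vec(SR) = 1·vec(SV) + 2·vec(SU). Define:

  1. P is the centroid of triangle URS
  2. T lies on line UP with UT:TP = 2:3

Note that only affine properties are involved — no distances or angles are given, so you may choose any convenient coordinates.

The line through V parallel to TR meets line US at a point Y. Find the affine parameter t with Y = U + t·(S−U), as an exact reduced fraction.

t = 28/13

Choose coordinates S = (0, 0), V = (1, 0), U = (0, 1), R = (1, 2).
1. P is the centroid of triangle URS ⇒ P = (1/3, 1)
2. T lies on line UP with UT:TP = 2:3 ⇒ T = (2/15, 1)
through V parallel to TR: direction (13/15, 1); meets US at Y = (0, -15/13)
Y = U + t·(S−U) with t = 28/13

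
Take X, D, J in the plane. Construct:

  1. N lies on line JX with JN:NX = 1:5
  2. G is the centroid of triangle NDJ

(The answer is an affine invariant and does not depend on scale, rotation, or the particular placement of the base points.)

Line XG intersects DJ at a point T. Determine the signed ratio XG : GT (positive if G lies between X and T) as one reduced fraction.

Work in coordinates with X = (0, 0), D = (1, 0), J = (0, 1).
1. N lies on line JX with JN:NX = 1:5 ⇒ N = (0, 5/6)
2. G is the centroid of triangle NDJ ⇒ G = (1/3, 11/18)
line XG meets DJ at T = (6/17, 11/17)
G = X + t·(T−X) with t = 17/18, so XG:GT = 17/18:1/18

XG:GT = 17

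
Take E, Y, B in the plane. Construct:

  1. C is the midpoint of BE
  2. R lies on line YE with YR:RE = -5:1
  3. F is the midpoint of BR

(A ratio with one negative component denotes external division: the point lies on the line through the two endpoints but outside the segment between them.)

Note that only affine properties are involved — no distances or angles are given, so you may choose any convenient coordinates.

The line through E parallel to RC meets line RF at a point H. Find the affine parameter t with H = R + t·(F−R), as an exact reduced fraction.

t = -2

Set E = (0, 0), Y = (1, 0), B = (0, 1); any affine frame gives the same invariant.
1. C is the midpoint of BE ⇒ C = (0, 1/2)
2. R lies on line YE with YR:RE = -5:1 ⇒ R = (-1/4, 0)
3. F is the midpoint of BR ⇒ F = (-1/8, 1/2)
through E parallel to RC: direction (1/4, 1/2); meets RF at H = (-1/2, -1)
H = R + t·(F−R) with t = -2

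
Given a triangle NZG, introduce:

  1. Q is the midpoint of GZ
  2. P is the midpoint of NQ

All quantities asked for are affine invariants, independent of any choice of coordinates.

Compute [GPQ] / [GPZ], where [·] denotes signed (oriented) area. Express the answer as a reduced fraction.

[GPQ]:[GPZ] = 1/2

Set N = (0, 0), Z = (1, 0), G = (0, 1); any affine frame gives the same invariant.
1. Q is the midpoint of GZ ⇒ Q = (1/2, 1/2)
2. P is the midpoint of NQ ⇒ P = (1/4, 1/4)
2·[GPQ] = 1/4, 2·[GPZ] = 1/2
[GPQ]:[GPZ] = 1/4:1/2 = 1/2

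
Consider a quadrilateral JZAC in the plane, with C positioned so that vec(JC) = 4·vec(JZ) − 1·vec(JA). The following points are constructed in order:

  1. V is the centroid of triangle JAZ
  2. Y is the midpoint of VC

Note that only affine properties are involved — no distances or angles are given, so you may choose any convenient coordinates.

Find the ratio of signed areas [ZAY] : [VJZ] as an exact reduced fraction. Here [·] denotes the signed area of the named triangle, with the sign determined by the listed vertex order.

[ZAY]:[VJZ] = -5/2

Work in coordinates with J = (0, 0), Z = (1, 0), A = (0, 1), C = (4, -1).
1. V is the centroid of triangle JAZ ⇒ V = (1/3, 1/3)
2. Y is the midpoint of VC ⇒ Y = (13/6, -1/3)
2·[ZAY] = -5/6, 2·[VJZ] = 1/3
[ZAY]:[VJZ] = -5/6:1/3 = -5/2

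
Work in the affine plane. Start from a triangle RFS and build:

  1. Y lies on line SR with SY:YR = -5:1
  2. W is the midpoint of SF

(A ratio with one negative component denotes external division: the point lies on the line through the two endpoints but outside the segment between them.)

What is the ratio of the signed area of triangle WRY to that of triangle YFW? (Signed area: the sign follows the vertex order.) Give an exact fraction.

Work in coordinates with R = (0, 0), F = (1, 0), S = (0, 1).
1. Y lies on line SR with SY:YR = -5:1 ⇒ Y = (0, -1/4)
2. W is the midpoint of SF ⇒ W = (1/2, 1/2)
2·[WRY] = 1/8, 2·[YFW] = 5/8
[WRY]:[YFW] = 1/8:5/8 = 1/5

[WRY]:[YFW] = 1/5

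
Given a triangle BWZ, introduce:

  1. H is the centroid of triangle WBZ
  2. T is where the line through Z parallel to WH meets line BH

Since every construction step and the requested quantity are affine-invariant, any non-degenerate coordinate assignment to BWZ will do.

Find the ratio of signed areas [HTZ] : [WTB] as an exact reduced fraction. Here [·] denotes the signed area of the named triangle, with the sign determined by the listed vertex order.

Set B = (0, 0), W = (1, 0), Z = (0, 1); any affine frame gives the same invariant.
1. H is the centroid of triangle WBZ ⇒ H = (1/3, 1/3)
2. T is where the line through Z parallel to WH meets line BH ⇒ T = (2/3, 2/3)
2·[HTZ] = 1/3, 2·[WTB] = 2/3
[HTZ]:[WTB] = 1/3:2/3 = 1/2

[HTZ]:[WTB] = 1/2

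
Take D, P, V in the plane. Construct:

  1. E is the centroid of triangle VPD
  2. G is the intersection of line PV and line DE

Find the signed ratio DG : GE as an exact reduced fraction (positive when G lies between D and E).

Choose coordinates D = (0, 0), P = (1, 0), V = (0, 1).
1. E is the centroid of triangle VPD ⇒ E = (1/3, 1/3)
2. G is the intersection of line PV and line DE ⇒ G = (1/2, 1/2)
G = D + t·(E−D) with t = 3/2, so DG:GE = t:(1−t) = 3/2:-1/2

DG:GE = -3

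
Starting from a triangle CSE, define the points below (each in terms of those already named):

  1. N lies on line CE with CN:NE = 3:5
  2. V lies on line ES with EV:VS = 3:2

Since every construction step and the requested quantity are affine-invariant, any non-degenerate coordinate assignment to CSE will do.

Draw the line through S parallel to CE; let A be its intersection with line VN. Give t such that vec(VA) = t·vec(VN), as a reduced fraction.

t = -2/3

Choose coordinates C = (0, 0), S = (1, 0), E = (0, 1).
1. N lies on line CE with CN:NE = 3:5 ⇒ N = (0, 3/8)
2. V lies on line ES with EV:VS = 3:2 ⇒ V = (3/5, 2/5)
through S parallel to CE: direction (0, 1); meets VN at A = (1, 5/12)
A = V + t·(N−V) with t = -2/3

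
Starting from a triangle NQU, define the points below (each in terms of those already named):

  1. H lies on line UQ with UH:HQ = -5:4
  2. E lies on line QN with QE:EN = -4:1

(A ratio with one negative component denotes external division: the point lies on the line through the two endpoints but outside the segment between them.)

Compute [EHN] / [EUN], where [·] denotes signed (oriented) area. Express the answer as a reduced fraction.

Set N = (0, 0), Q = (1, 0), U = (0, 1); any affine frame gives the same invariant.
1. H lies on line UQ with UH:HQ = -5:4 ⇒ H = (5, -4)
2. E lies on line QN with QE:EN = -4:1 ⇒ E = (-1/3, 0)
2·[EHN] = 4/3, 2·[EUN] = -1/3
[EHN]:[EUN] = 4/3:-1/3 = -4

[EHN]:[EUN] = -4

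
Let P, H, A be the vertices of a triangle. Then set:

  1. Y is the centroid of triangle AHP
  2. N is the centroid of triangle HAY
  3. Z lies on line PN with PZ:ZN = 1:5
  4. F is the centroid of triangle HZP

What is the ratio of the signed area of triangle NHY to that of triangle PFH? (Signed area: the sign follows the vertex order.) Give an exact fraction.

Assign P = (0, 0), H = (1, 0), A = (0, 1) — the answer is frame-independent, so this choice is without loss of generality.
1. Y is the centroid of triangle AHP ⇒ Y = (1/3, 1/3)
2. N is the centroid of triangle HAY ⇒ N = (4/9, 4/9)
3. Z lies on line PN with PZ:ZN = 1:5 ⇒ Z = (2/27, 2/27)
4. F is the centroid of triangle HZP ⇒ F = (29/81, 2/81)
2·[NHY] = -1/9, 2·[PFH] = -2/81
[NHY]:[PFH] = -1/9:-2/81 = 9/2

[NHY]:[PFH] = 9/2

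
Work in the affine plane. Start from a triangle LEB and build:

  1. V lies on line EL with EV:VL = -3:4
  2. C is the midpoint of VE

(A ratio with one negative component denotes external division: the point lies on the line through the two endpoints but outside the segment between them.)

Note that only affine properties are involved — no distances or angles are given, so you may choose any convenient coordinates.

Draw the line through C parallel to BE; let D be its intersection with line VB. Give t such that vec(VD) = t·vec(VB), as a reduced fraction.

Assign L = (0, 0), E = (1, 0), B = (0, 1) — the answer is frame-independent, so this choice is without loss of generality.
1. V lies on line EL with EV:VL = -3:4 ⇒ V = (4, 0)
2. C is the midpoint of VE ⇒ C = (5/2, 0)
through C parallel to BE: direction (1, -1); meets VB at D = (2, 1/2)
D = V + t·(B−V) with t = 1/2

t = 1/2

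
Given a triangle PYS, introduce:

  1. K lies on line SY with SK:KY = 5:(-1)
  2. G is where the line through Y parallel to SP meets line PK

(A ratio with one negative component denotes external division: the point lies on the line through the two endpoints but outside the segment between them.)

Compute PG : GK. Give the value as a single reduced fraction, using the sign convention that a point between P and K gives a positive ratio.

PG:GK = 4

Work in coordinates with P = (0, 0), Y = (1, 0), S = (0, 1).
1. K lies on line SY with SK:KY = 5:(-1) ⇒ K = (5/4, -1/4)
2. G is where the line through Y parallel to SP meets line PK ⇒ G = (1, -1/5)
G = P + t·(K−P) with t = 4/5, so PG:GK = t:(1−t) = 4/5:1/5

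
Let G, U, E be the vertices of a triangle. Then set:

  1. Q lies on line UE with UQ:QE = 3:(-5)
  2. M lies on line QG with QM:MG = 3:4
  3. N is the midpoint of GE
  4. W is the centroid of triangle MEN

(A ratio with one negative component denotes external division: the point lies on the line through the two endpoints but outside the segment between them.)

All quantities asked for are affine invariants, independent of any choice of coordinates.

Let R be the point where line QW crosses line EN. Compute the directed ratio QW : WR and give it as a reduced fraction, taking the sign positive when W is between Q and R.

QW:WR = 17/4

Assign G = (0, 0), U = (1, 0), E = (0, 1) — the answer is frame-independent, so this choice is without loss of generality.
1. Q lies on line UE with UQ:QE = 3:(-5) ⇒ Q = (5/2, -3/2)
2. M lies on line QG with QM:MG = 3:4 ⇒ M = (10/7, -6/7)
3. N is the midpoint of GE ⇒ N = (0, 1/2)
4. W is the centroid of triangle MEN ⇒ W = (10/21, 3/14)
line QW meets EN at R = (0, 21/34)
W = Q + t·(R−Q) with t = 17/21, so QW:WR = 17/21:4/21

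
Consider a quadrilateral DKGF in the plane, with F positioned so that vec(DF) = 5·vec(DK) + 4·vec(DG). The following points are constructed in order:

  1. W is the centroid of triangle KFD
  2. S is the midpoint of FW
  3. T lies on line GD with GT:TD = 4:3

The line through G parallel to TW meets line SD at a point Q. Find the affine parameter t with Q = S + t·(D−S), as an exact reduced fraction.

t = 1/13

Choose coordinates D = (0, 0), K = (1, 0), G = (0, 1), F = (5, 4).
1. W is the centroid of triangle KFD ⇒ W = (2, 4/3)
2. S is the midpoint of FW ⇒ S = (7/2, 8/3)
3. T lies on line GD with GT:TD = 4:3 ⇒ T = (0, 3/7)
through G parallel to TW: direction (2, 19/21); meets SD at Q = (42/13, 32/13)
Q = S + t·(D−S) with t = 1/13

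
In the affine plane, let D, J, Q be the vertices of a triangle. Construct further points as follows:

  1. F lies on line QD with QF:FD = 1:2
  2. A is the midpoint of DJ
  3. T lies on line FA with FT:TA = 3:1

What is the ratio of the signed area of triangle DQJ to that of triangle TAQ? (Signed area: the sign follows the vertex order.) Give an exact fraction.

Assign D = (0, 0), J = (1, 0), Q = (0, 1) — the answer is frame-independent, so this choice is without loss of generality.
1. F lies on line QD with QF:FD = 1:2 ⇒ F = (0, 2/3)
2. A is the midpoint of DJ ⇒ A = (1/2, 0)
3. T lies on line FA with FT:TA = 3:1 ⇒ T = (3/8, 1/6)
2·[DQJ] = -1, 2·[TAQ] = 1/24
[DQJ]:[TAQ] = -1:1/24 = -24

[DQJ]:[TAQ] = -24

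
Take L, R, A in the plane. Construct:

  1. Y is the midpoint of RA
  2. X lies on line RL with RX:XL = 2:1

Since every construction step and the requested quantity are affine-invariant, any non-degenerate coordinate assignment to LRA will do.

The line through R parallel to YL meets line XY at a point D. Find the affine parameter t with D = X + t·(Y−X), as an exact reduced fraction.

Assign L = (0, 0), R = (1, 0), A = (0, 1) — the answer is frame-independent, so this choice is without loss of generality.
1. Y is the midpoint of RA ⇒ Y = (1/2, 1/2)
2. X lies on line RL with RX:XL = 2:1 ⇒ X = (1/3, 0)
through R parallel to YL: direction (-1/2, -1/2); meets XY at D = (0, -1)
D = X + t·(Y−X) with t = -2

t = -2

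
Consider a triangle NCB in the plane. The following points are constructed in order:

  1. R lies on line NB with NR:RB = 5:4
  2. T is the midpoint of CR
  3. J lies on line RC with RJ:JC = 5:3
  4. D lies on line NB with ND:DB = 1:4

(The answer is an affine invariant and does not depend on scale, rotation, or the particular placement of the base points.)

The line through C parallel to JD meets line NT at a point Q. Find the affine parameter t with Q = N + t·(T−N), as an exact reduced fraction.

t = -3/61

Assign N = (0, 0), C = (1, 0), B = (0, 1) — the answer is frame-independent, so this choice is without loss of generality.
1. R lies on line NB with NR:RB = 5:4 ⇒ R = (0, 5/9)
2. T is the midpoint of CR ⇒ T = (1/2, 5/18)
3. J lies on line RC with RJ:JC = 5:3 ⇒ J = (5/8, 5/24)
4. D lies on line NB with ND:DB = 1:4 ⇒ D = (0, 1/5)
through C parallel to JD: direction (-5/8, -1/120); meets NT at Q = (-3/122, -5/366)
Q = N + t·(T−N) with t = -3/61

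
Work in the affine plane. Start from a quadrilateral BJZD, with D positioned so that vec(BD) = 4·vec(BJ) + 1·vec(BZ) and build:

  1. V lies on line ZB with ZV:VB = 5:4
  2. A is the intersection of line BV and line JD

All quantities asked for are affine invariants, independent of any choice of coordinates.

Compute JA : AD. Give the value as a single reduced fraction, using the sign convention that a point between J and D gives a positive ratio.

JA:AD = -1/4

Work in coordinates with B = (0, 0), J = (1, 0), Z = (0, 1), D = (4, 1).
1. V lies on line ZB with ZV:VB = 5:4 ⇒ V = (0, 4/9)
2. A is the intersection of line BV and line JD ⇒ A = (0, -1/3)
A = J + t·(D−J) with t = -1/3, so JA:AD = t:(1−t) = -1/3:4/3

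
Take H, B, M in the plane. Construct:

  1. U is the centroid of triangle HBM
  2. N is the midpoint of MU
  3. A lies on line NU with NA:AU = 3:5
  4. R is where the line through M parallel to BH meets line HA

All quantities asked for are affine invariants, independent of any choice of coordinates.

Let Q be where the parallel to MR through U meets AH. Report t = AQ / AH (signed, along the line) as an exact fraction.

Set H = (0, 0), B = (1, 0), M = (0, 1); any affine frame gives the same invariant.
1. U is the centroid of triangle HBM ⇒ U = (1/3, 1/3)
2. N is the midpoint of MU ⇒ N = (1/6, 2/3)
3. A lies on line NU with NA:AU = 3:5 ⇒ A = (11/48, 13/24)
4. R is where the line through M parallel to BH meets line HA ⇒ R = (11/26, 1)
through U parallel to MR: direction (11/26, 0); meets AH at Q = (11/78, 1/3)
Q = A + t·(H−A) with t = 5/13

t = 5/13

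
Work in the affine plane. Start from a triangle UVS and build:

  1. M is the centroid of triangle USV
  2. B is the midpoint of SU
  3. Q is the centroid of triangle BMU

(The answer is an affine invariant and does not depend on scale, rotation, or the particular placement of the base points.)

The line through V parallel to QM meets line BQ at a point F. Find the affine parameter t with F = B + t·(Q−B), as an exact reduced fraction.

Set U = (0, 0), V = (1, 0), S = (0, 1); any affine frame gives the same invariant.
1. M is the centroid of triangle USV ⇒ M = (1/3, 1/3)
2. B is the midpoint of SU ⇒ B = (0, 1/2)
3. Q is the centroid of triangle BMU ⇒ Q = (1/9, 5/18)
through V parallel to QM: direction (2/9, 1/18); meets BQ at F = (1/3, -1/6)
F = B + t·(Q−B) with t = 3

t = 3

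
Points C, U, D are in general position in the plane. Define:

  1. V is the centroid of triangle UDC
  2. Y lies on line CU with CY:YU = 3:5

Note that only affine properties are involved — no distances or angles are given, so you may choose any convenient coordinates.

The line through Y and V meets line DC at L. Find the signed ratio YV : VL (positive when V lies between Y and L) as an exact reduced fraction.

Set C = (0, 0), U = (1, 0), D = (0, 1); any affine frame gives the same invariant.
1. V is the centroid of triangle UDC ⇒ V = (1/3, 1/3)
2. Y lies on line CU with CY:YU = 3:5 ⇒ Y = (3/8, 0)
line YV meets DC at L = (0, 3)
V = Y + t·(L−Y) with t = 1/9, so YV:VL = 1/9:8/9

YV:VL = 1/8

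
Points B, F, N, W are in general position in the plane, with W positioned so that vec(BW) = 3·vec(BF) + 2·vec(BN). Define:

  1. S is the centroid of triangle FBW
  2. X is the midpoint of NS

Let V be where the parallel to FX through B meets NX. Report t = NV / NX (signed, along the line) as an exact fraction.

Set B = (0, 0), F = (1, 0), N = (0, 1), W = (3, 2); any affine frame gives the same invariant.
1. S is the centroid of triangle FBW ⇒ S = (4/3, 2/3)
2. X is the midpoint of NS ⇒ X = (2/3, 5/6)
through B parallel to FX: direction (-1/3, 5/6); meets NX at V = (-4/9, 10/9)
V = N + t·(X−N) with t = -2/3

t = -2/3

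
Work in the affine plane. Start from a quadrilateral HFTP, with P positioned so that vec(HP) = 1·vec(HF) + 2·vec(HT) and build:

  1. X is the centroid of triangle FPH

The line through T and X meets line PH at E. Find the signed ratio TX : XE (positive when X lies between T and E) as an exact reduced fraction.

TX:XE = -5/2

Choose coordinates H = (0, 0), F = (1, 0), T = (0, 1), P = (1, 2).
1. X is the centroid of triangle FPH ⇒ X = (2/3, 2/3)
line TX meets PH at E = (2/5, 4/5)
X = T + t·(E−T) with t = 5/3, so TX:XE = 5/3:-2/3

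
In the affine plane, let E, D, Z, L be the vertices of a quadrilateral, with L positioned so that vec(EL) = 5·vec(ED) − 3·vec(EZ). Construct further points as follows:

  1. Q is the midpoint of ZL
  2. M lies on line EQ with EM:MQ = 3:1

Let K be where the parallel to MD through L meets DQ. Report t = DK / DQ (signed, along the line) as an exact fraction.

t = 3/2

Work in coordinates with E = (0, 0), D = (1, 0), Z = (0, 1), L = (5, -3).
1. Q is the midpoint of ZL ⇒ Q = (5/2, -1)
2. M lies on line EQ with EM:MQ = 3:1 ⇒ M = (15/8, -3/4)
through L parallel to MD: direction (-7/8, 3/4); meets DQ at K = (13/4, -3/2)
K = D + t·(Q−D) with t = 3/2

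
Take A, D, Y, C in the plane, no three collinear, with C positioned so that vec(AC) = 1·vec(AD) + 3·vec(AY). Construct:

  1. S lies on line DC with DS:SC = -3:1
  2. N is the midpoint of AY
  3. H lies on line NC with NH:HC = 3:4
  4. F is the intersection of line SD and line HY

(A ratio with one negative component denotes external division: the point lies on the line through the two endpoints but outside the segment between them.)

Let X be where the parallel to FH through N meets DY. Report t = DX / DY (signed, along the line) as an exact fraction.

Set A = (0, 0), D = (1, 0), Y = (0, 1), C = (1, 3); any affine frame gives the same invariant.
1. S lies on line DC with DS:SC = -3:1 ⇒ S = (1, 9/2)
2. N is the midpoint of AY ⇒ N = (0, 1/2)
3. H lies on line NC with NH:HC = 3:4 ⇒ H = (3/7, 11/7)
4. F is the intersection of line SD and line HY ⇒ F = (1, 7/3)
through N parallel to FH: direction (-4/7, -16/21); meets DY at X = (3/14, 11/14)
X = D + t·(Y−D) with t = 11/14

t = 11/14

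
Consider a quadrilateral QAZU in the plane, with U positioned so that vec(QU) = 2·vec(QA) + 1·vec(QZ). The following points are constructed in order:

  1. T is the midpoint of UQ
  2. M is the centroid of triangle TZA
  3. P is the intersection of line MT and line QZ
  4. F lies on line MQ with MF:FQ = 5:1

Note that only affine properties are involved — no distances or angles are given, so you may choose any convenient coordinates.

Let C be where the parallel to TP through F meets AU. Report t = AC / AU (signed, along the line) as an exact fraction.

Set Q = (0, 0), A = (1, 0), Z = (0, 1), U = (2, 1); any affine frame gives the same invariant.
1. T is the midpoint of UQ ⇒ T = (1, 1/2)
2. M is the centroid of triangle TZA ⇒ M = (2/3, 1/2)
3. P is the intersection of line MT and line QZ ⇒ P = (0, 1/2)
4. F lies on line MQ with MF:FQ = 5:1 ⇒ F = (1/9, 1/12)
through F parallel to TP: direction (-1, 0); meets AU at C = (13/12, 1/12)
C = A + t·(U−A) with t = 1/12

t = 1/12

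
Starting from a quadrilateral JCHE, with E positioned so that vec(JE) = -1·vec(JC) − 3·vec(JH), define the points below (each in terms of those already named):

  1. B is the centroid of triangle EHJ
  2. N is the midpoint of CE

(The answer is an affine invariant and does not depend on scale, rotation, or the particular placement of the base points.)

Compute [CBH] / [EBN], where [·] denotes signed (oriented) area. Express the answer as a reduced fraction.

[CBH]:[EBN] = 3/2

Work in coordinates with J = (0, 0), C = (1, 0), H = (0, 1), E = (-1, -3).
1. B is the centroid of triangle EHJ ⇒ B = (-1/3, -2/3)
2. N is the midpoint of CE ⇒ N = (0, -3/2)
2·[CBH] = -2, 2·[EBN] = -4/3
[CBH]:[EBN] = -2:-4/3 = 3/2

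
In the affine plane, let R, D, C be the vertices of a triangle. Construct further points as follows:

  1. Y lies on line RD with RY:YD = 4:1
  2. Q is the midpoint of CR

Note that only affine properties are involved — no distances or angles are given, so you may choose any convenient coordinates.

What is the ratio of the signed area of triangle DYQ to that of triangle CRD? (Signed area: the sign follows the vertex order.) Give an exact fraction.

[DYQ]:[CRD] = -1/10

Choose coordinates R = (0, 0), D = (1, 0), C = (0, 1).
1. Y lies on line RD with RY:YD = 4:1 ⇒ Y = (4/5, 0)
2. Q is the midpoint of CR ⇒ Q = (0, 1/2)
2·[DYQ] = -1/10, 2·[CRD] = 1
[DYQ]:[CRD] = -1/10:1 = -1/10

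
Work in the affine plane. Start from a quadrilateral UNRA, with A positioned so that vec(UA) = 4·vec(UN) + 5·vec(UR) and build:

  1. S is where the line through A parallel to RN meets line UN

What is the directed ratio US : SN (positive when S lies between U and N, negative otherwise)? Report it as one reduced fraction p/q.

US:SN = -9/8

Set U = (0, 0), N = (1, 0), R = (0, 1), A = (4, 5); any affine frame gives the same invariant.
1. S is where the line through A parallel to RN meets line UN ⇒ S = (9, 0)
S = U + t·(N−U) with t = 9, so US:SN = t:(1−t) = 9:-8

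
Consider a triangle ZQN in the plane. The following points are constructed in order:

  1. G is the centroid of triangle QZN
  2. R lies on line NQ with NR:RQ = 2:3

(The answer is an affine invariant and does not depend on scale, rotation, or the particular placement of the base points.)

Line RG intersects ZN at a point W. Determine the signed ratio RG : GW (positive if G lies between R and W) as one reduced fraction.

RG:GW = 1/5

Assign Z = (0, 0), Q = (1, 0), N = (0, 1) — the answer is frame-independent, so this choice is without loss of generality.
1. G is the centroid of triangle QZN ⇒ G = (1/3, 1/3)
2. R lies on line NQ with NR:RQ = 2:3 ⇒ R = (2/5, 3/5)
line RG meets ZN at W = (0, -1)
G = R + t·(W−R) with t = 1/6, so RG:GW = 1/6:5/6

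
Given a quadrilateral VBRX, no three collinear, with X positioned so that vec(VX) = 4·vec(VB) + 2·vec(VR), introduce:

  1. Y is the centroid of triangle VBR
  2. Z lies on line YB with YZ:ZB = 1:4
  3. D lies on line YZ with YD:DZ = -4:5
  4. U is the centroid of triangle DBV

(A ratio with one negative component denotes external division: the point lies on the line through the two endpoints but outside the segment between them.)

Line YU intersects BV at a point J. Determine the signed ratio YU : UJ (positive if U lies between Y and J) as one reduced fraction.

YU:UJ = 2/3

Assign V = (0, 0), B = (1, 0), R = (0, 1), X = (4, 2) — the answer is frame-independent, so this choice is without loss of generality.
1. Y is the centroid of triangle VBR ⇒ Y = (1/3, 1/3)
2. Z lies on line YB with YZ:ZB = 1:4 ⇒ Z = (7/15, 4/15)
3. D lies on line YZ with YD:DZ = -4:5 ⇒ D = (-1/5, 3/5)
4. U is the centroid of triangle DBV ⇒ U = (4/15, 1/5)
line YU meets BV at J = (1/6, 0)
U = Y + t·(J−Y) with t = 2/5, so YU:UJ = 2/5:3/5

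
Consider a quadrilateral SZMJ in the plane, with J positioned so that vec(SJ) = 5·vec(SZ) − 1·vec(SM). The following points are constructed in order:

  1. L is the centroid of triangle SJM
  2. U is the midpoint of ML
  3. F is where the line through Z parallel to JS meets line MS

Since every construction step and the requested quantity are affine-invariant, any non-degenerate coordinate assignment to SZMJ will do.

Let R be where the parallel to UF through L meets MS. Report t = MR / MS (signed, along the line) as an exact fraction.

Set S = (0, 0), Z = (1, 0), M = (0, 1), J = (5, -1); any affine frame gives the same invariant.
1. L is the centroid of triangle SJM ⇒ L = (5/3, 0)
2. U is the midpoint of ML ⇒ U = (5/6, 1/2)
3. F is where the line through Z parallel to JS meets line MS ⇒ F = (0, 1/5)
through L parallel to UF: direction (-5/6, -3/10); meets MS at R = (0, -3/5)
R = M + t·(S−M) with t = 8/5

t = 8/5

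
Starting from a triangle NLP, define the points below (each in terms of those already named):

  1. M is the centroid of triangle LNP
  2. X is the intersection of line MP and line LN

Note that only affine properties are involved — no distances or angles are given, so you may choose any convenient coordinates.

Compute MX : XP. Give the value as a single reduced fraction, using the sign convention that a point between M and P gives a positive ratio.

MX:XP = -1/3

Work in coordinates with N = (0, 0), L = (1, 0), P = (0, 1).
1. M is the centroid of triangle LNP ⇒ M = (1/3, 1/3)
2. X is the intersection of line MP and line LN ⇒ X = (1/2, 0)
X = M + t·(P−M) with t = -1/2, so MX:XP = t:(1−t) = -1/2:3/2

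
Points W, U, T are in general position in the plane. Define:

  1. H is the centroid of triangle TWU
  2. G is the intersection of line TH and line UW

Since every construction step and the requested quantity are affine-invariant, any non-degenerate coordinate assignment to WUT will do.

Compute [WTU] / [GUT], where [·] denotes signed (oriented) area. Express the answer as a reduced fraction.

[WTU]:[GUT] = -2

Work in coordinates with W = (0, 0), U = (1, 0), T = (0, 1).
1. H is the centroid of triangle TWU ⇒ H = (1/3, 1/3)
2. G is the intersection of line TH and line UW ⇒ G = (1/2, 0)
2·[WTU] = -1, 2·[GUT] = 1/2
[WTU]:[GUT] = -1:1/2 = -2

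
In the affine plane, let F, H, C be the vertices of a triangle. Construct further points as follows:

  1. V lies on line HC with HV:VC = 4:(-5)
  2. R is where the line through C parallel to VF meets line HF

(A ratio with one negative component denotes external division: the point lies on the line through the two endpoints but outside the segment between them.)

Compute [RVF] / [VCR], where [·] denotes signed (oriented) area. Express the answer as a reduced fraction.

[RVF]:[VCR] = 4

Set F = (0, 0), H = (1, 0), C = (0, 1); any affine frame gives the same invariant.
1. V lies on line HC with HV:VC = 4:(-5) ⇒ V = (5, -4)
2. R is where the line through C parallel to VF meets line HF ⇒ R = (5/4, 0)
2·[RVF] = -5, 2·[VCR] = -5/4
[RVF]:[VCR] = -5:-5/4 = 4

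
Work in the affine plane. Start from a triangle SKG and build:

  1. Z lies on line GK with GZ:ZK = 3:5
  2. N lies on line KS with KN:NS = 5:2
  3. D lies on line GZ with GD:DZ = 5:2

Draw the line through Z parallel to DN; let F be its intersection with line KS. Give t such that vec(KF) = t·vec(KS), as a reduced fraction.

Work in coordinates with S = (0, 0), K = (1, 0), G = (0, 1).
1. Z lies on line GK with GZ:ZK = 3:5 ⇒ Z = (3/8, 5/8)
2. N lies on line KS with KN:NS = 5:2 ⇒ N = (2/7, 0)
3. D lies on line GZ with GD:DZ = 5:2 ⇒ D = (15/56, 41/56)
through Z parallel to DN: direction (1/56, -41/56); meets KS at F = (16/41, 0)
F = K + t·(S−K) with t = 25/41

t = 25/41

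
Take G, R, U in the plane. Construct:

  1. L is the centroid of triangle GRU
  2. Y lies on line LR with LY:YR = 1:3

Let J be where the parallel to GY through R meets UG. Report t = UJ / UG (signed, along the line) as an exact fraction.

t = 3/2

Assign G = (0, 0), R = (1, 0), U = (0, 1) — the answer is frame-independent, so this choice is without loss of generality.
1. L is the centroid of triangle GRU ⇒ L = (1/3, 1/3)
2. Y lies on line LR with LY:YR = 1:3 ⇒ Y = (1/2, 1/4)
through R parallel to GY: direction (1/2, 1/4); meets UG at J = (0, -1/2)
J = U + t·(G−U) with t = 3/2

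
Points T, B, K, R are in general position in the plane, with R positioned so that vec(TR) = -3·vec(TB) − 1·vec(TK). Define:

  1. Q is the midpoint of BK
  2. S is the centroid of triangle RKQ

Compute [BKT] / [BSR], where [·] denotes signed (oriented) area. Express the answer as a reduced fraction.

Work in coordinates with T = (0, 0), B = (1, 0), K = (0, 1), R = (-3, -1).
1. Q is the midpoint of BK ⇒ Q = (1/2, 1/2)
2. S is the centroid of triangle RKQ ⇒ S = (-5/6, 1/6)
2·[BKT] = 1, 2·[BSR] = 5/2
[BKT]:[BSR] = 1:5/2 = 2/5

[BKT]:[BSR] = 2/5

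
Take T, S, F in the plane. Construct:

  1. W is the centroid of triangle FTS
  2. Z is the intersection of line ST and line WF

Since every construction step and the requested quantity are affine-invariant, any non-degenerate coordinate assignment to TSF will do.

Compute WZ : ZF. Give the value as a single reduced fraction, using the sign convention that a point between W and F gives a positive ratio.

Set T = (0, 0), S = (1, 0), F = (0, 1); any affine frame gives the same invariant.
1. W is the centroid of triangle FTS ⇒ W = (1/3, 1/3)
2. Z is the intersection of line ST and line WF ⇒ Z = (1/2, 0)
Z = W + t·(F−W) with t = -1/2, so WZ:ZF = t:(1−t) = -1/2:3/2

WZ:ZF = -1/3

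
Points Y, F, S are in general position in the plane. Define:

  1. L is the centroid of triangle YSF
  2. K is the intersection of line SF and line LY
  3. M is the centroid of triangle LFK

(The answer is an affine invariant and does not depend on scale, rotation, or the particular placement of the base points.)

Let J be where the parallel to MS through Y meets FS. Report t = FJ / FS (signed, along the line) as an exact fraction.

t = 13/2

Assign Y = (0, 0), F = (1, 0), S = (0, 1) — the answer is frame-independent, so this choice is without loss of generality.
1. L is the centroid of triangle YSF ⇒ L = (1/3, 1/3)
2. K is the intersection of line SF and line LY ⇒ K = (1/2, 1/2)
3. M is the centroid of triangle LFK ⇒ M = (11/18, 5/18)
through Y parallel to MS: direction (-11/18, 13/18); meets FS at J = (-11/2, 13/2)
J = F + t·(S−F) with t = 13/2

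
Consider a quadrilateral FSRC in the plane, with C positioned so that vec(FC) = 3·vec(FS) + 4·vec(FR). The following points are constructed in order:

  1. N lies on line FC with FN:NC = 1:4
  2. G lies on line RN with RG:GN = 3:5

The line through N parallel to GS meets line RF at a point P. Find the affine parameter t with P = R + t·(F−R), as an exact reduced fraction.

Choose coordinates F = (0, 0), S = (1, 0), R = (0, 1), C = (3, 4).
1. N lies on line FC with FN:NC = 1:4 ⇒ N = (3/5, 4/5)
2. G lies on line RN with RG:GN = 3:5 ⇒ G = (9/40, 37/40)
through N parallel to GS: direction (31/40, -37/40); meets RF at P = (0, 47/31)
P = R + t·(F−R) with t = -16/31

t = -16/31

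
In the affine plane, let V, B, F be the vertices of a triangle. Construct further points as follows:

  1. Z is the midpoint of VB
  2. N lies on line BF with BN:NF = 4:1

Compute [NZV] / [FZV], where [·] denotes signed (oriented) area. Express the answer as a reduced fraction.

[NZV]:[FZV] = 4/5

Assign V = (0, 0), B = (1, 0), F = (0, 1) — the answer is frame-independent, so this choice is without loss of generality.
1. Z is the midpoint of VB ⇒ Z = (1/2, 0)
2. N lies on line BF with BN:NF = 4:1 ⇒ N = (1/5, 4/5)
2·[NZV] = -2/5, 2·[FZV] = -1/2
[NZV]:[FZV] = -2/5:-1/2 = 4/5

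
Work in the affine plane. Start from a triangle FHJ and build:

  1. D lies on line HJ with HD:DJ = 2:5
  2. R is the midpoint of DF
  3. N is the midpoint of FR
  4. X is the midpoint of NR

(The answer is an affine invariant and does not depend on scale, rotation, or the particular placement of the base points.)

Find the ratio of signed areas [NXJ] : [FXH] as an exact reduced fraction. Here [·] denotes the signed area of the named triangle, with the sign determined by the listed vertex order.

[NXJ]:[FXH] = -5/6

Assign F = (0, 0), H = (1, 0), J = (0, 1) — the answer is frame-independent, so this choice is without loss of generality.
1. D lies on line HJ with HD:DJ = 2:5 ⇒ D = (5/7, 2/7)
2. R is the midpoint of DF ⇒ R = (5/14, 1/7)
3. N is the midpoint of FR ⇒ N = (5/28, 1/14)
4. X is the midpoint of NR ⇒ X = (15/56, 3/28)
2·[NXJ] = 5/56, 2·[FXH] = -3/28
[NXJ]:[FXH] = 5/56:-3/28 = -5/6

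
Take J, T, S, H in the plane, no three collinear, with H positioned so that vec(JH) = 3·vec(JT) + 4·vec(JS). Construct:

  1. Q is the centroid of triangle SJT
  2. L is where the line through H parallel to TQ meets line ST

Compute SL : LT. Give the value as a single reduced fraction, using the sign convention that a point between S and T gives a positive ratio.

Set J = (0, 0), T = (1, 0), S = (0, 1), H = (3, 4); any affine frame gives the same invariant.
1. Q is the centroid of triangle SJT ⇒ Q = (1/3, 1/3)
2. L is where the line through H parallel to TQ meets line ST ⇒ L = (-9, 10)
L = S + t·(T−S) with t = -9, so SL:LT = t:(1−t) = -9:10

SL:LT = -9/10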